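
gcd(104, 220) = 4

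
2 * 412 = 824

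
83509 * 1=83509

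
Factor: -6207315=-1 * 3^1 * 5^1 * 227^1 * 1823^1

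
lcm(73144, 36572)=73144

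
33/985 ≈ 0.0335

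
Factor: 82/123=2^1*3^(-1)=2/3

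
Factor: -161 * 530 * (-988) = 2^3 * 5^1 * 7^1 * 13^1 * 19^1 * 23^1 * 53^1 = 84306040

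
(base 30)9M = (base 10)292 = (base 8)444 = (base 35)8C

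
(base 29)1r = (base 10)56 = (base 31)1p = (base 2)111000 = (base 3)2002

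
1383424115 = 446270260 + 937153855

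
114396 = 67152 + 47244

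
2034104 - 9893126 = -7859022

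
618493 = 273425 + 345068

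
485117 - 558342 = -73225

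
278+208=486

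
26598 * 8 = 212784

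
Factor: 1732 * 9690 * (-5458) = -1 * 2^4 * 3^1 * 5^1 * 17^1 * 19^1 * 433^1 * 2729^1 = -91602050640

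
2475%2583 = 2475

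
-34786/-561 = 62 + 4/561 ≈ 62.01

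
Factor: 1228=2^2 * 307^1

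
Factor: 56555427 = 3^1*18851809^1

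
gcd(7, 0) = 7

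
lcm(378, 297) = 4158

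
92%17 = 7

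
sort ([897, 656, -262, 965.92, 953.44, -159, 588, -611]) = [-611, -262, -159, 588, 656, 897, 953.44, 965.92]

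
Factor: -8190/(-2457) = 2^1*3^(-1)*5^1 = 10/3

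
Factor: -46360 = -1*2^3*5^1*19^1*61^1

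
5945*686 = 4078270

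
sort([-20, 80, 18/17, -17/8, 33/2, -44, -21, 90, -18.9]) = [-44, -21, -20, -18.9, -17/8, 18/17, 33/2, 80, 90]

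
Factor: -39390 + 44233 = 29^1*167^1 = 4843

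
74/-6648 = -37/3324 ≈ -0.0111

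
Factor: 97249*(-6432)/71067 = -1*2^5*67^1*79^1*1231^1*23689^(-1) = -208501856/23689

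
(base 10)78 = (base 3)2220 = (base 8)116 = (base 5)303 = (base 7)141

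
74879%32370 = 10139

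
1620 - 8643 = -7023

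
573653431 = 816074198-242420767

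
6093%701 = 485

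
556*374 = 207944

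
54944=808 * 68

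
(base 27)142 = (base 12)59b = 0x347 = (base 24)1an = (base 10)839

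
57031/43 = 1326 + 13/43≈1326.30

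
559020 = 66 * 8470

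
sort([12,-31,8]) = [-31,8,12]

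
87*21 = 1827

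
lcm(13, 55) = 715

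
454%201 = 52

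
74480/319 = 233+153/319 ≈ 233.48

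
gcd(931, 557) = 1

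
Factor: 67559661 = 3^2 * 13^1 * 59^1 * 9787^1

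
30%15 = 0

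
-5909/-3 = 1969 + 2/3 ≈ 1969.67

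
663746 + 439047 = 1102793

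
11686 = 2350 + 9336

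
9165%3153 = 2859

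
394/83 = 4+62/83 ≈ 4.75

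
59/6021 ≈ 0.00980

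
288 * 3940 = 1134720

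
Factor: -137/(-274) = 2^(-1) = 1/2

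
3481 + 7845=11326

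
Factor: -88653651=-1 * 3^1 * 1999^1 * 14783^1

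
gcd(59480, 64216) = 8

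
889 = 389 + 500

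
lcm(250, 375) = 750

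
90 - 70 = 20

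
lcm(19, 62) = 1178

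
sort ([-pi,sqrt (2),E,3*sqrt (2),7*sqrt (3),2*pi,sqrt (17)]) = [-pi,sqrt (2),E,sqrt (17),3*sqrt (2),2*pi,7*sqrt (3)]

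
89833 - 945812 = -855979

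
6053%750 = 53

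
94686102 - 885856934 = -791170832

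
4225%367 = 188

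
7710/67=115 + 5/67 ≈ 115.07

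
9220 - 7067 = 2153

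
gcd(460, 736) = 92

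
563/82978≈0.00678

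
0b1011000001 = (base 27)q3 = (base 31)mn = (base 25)135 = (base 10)705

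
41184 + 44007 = 85191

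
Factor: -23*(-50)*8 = 2^4*5^2*23^1 = 9200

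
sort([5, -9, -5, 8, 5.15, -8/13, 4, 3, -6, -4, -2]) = [-9, -6, -5, -4, -2, -8/13, 3, 4, 5, 5.15, 8]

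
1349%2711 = 1349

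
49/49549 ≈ 0.000989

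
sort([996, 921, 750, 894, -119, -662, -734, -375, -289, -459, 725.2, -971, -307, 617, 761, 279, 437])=[-971, -734, -662, -459, -375, -307, -289, -119, 279, 437, 617, 725.2, 750, 761, 894, 921, 996]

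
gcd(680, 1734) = 34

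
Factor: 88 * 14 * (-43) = -1 * 2^4 * 7^1 * 11^1 * 43^1 = -52976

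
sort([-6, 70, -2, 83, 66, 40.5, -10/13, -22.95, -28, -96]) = [-96, -28, -22.95, -6, -2, -10/13, 40.5, 66, 70, 83]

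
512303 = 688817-176514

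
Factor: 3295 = 5^1*659^1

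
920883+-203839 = 717044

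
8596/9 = 955 + 1/9 ≈ 955.11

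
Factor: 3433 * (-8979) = -1 * 3^1 * 41^1 * 73^1 * 3433^1 = -30824907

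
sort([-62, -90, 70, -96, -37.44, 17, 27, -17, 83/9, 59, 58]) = [-96, -90, -62, -37.44, -17, 83/9, 17, 27, 58, 59, 70]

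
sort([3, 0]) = [0, 3]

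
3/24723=1/8241 ≈ 0.000121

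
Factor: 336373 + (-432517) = -1*2^4*3^1*2003^1 = -96144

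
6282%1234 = 112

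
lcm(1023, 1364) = 4092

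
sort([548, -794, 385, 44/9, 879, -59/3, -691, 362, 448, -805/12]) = [-794, -691, -805/12, -59/3, 44/9, 362, 385, 448, 548, 879]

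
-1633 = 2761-4394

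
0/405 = 0 = 0.00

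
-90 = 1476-1566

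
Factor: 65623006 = 2^1 * 32811503^1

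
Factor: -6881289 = -1 * 3^1 * 269^1 * 8527^1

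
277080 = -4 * (-69270)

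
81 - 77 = 4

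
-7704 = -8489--785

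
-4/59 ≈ -0.0678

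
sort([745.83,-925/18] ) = [-925/18,745.83] 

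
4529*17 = 76993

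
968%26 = 6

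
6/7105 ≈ 0.000844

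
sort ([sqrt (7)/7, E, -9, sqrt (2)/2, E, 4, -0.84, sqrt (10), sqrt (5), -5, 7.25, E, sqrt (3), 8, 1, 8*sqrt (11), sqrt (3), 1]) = [-9, -5, -0.84, sqrt (7)/7, sqrt (2)/2, 1, 1, sqrt (3), sqrt (3), sqrt (5), E, E, E, sqrt (10), 4, 7.25, 8, 8*sqrt (11)]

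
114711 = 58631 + 56080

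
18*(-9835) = -177030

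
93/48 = 31/16 ≈ 1.94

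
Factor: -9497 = -1*9497^1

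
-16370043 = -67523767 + 51153724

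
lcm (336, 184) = 7728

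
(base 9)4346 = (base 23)614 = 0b110010000001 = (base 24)5d9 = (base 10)3201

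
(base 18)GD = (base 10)301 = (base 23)D2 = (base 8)455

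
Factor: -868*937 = -1*2^2*7^1*31^1*937^1 = -813316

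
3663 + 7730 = 11393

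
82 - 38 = 44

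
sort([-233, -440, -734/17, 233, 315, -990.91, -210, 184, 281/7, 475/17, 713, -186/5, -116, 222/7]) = [-990.91, -440, -233, -210, -116, -734/17, -186/5, 475/17, 222/7, 281/7, 184, 233, 315, 713]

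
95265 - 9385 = 85880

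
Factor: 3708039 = 3^1*53^1*23321^1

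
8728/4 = 2182 = 2182.00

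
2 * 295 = 590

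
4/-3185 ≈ -0.00126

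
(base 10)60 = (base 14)44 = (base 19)33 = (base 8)74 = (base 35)1p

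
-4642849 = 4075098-8717947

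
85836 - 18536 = 67300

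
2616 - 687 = 1929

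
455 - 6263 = -5808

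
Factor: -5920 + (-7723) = -1*7^1*1949^1 = -13643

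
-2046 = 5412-7458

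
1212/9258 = 202/1543 ≈ 0.131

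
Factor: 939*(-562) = -1*2^1*3^1*281^1*313^1 = -527718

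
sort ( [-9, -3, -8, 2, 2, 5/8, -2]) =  [-9, -8, -3, -2, 5/8, 2, 2]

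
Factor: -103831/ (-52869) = 3^ (-1)*7^2*13^1*163^1*17623^ (-1)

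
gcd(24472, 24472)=24472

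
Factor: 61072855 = 5^1 * 131^1 * 93241^1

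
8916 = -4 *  (-2229)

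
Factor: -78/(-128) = 2^(-6)*3^1*13^1 = 39/64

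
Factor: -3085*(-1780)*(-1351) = -1*2^2*5^2*7^1*89^1*193^1*617^1 = -7418746300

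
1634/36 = 45 + 7/18 ≈ 45.39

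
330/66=5=5.00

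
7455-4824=2631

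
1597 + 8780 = 10377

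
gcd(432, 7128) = 216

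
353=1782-1429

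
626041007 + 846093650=1472134657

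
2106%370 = 256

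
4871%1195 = 91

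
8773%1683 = 358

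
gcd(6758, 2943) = 109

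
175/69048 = 25/9864 ≈ 0.00253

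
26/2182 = 13/1091 ≈ 0.0119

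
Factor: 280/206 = 2^2 * 5^1 * 7^1 * 103^(-1) = 140/103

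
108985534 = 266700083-157714549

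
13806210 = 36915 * 374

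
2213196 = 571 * 3876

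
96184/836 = 2186/19 ≈ 115.05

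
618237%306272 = 5693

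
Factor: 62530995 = 3^1*5^1*19^1*219407^1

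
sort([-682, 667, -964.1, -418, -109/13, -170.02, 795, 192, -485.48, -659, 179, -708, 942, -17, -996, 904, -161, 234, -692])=[-996, -964.1, -708, -692, -682, -659, -485.48, -418, -170.02, -161, -17, -109/13, 179, 192, 234, 667, 795, 904, 942]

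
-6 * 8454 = -50724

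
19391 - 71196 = -51805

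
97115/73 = 1330 + 25/73≈1330.34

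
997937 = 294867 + 703070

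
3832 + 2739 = 6571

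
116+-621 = -505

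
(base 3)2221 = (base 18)47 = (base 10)79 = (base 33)2d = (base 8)117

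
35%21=14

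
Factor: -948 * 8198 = -1 * 2^3 * 3^1 * 79^1 * 4099^1 = -7771704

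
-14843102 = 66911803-81754905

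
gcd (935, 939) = 1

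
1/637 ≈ 0.00157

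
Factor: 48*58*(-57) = -1*2^5*3^2*19^1*29^1 = -158688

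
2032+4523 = 6555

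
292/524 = 73/131≈0.557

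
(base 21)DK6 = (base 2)1100000001111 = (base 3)22110010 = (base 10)6159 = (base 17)1455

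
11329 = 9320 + 2009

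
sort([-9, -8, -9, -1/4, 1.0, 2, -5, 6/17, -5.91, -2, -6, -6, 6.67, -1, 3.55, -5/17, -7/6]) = [-9, -9, -8, -6, -6, -5.91, -5, -2, -7/6, -1, -5/17, -1/4, 6/17, 1.0, 2, 3.55, 6.67]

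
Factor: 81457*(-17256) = -1*2^3*3^1*719^1*81457^1 = -1405621992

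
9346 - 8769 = 577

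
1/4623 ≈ 0.000216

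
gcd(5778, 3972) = 6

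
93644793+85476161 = 179120954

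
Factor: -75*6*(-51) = 2^1*3^3*5^2*17^1 = 22950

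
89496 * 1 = 89496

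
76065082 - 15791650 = 60273432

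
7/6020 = 1/860 ≈ 0.00116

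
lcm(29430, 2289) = 206010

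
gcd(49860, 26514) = 18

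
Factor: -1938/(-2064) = 2^(-3)*17^1*19^1*43^(-1) = 323/344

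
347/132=2 + 83/132 ≈ 2.63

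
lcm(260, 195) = 780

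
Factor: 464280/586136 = 3^1 * 5^1 * 41^(-1) * 53^1 * 73^1 * 1787^(-1) = 58035/73267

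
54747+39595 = 94342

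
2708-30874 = -28166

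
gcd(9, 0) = 9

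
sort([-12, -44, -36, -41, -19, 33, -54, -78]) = [-78, -54, -44, -41, -36, -19, -12, 33]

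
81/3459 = 27/1153≈0.0234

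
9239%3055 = 74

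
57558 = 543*106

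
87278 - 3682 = 83596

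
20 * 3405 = 68100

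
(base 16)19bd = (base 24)bad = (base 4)1212331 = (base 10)6589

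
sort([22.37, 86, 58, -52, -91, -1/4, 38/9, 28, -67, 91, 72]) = [-91, -67, -52, -1/4, 38/9, 22.37, 28, 58, 72, 86, 91]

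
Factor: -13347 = -1 * 3^2 * 1483^1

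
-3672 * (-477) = 1751544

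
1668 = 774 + 894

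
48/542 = 24/271 ≈ 0.0886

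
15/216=5/72 ≈ 0.0694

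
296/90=148/45 ≈ 3.29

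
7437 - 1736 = 5701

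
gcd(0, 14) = 14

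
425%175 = 75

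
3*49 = 147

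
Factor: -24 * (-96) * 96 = 2^13 * 3^3 = 221184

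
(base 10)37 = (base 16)25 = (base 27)1a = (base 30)17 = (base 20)1h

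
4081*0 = 0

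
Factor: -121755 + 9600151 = 2^2 * 47^1 * 50417^1 = 9478396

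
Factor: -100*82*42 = -1*2^4*3^1*5^2*7^1*41^1 = -344400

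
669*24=16056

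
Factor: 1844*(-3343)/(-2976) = 2^(-3)*3^(-1)*31^(-1)*461^1*3343^1 = 1541123/744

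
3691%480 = 331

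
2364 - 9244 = -6880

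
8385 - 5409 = 2976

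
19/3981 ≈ 0.00477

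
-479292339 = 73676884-552969223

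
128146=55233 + 72913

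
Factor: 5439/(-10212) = -1*2^(-2)*7^2*23^(-1) = -49/92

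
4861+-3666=1195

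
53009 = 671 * 79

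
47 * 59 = 2773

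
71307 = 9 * 7923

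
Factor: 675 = 3^3 * 5^2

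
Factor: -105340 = -1 * 2^2 * 5^1 * 23^1 * 229^1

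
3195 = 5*639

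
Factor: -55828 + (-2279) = -1*3^1*7^1*2767^1 = -58107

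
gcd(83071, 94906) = 1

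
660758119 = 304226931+356531188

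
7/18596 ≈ 0.000376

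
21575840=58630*368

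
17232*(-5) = -86160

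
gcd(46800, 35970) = 30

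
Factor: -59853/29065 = -1*3^1*5^(-1)*71^1*281^1*5813^(-1)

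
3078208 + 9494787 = 12572995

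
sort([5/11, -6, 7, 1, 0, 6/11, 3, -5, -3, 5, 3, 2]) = [-6, -5, -3, 0, 5/11, 6/11, 1, 2, 3, 3, 5, 7]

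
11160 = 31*360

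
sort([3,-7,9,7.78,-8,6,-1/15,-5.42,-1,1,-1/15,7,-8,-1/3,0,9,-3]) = [-8,-8,-7,-5.42,-3,-1,-1/3,-1/15,-1/15,0,1,3,6,7,7.78,9,9]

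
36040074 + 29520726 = 65560800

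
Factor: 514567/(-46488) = -1*2^(-3)*3^(-1)*13^(-1)*149^(-1)*239^1*2153^1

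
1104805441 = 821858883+282946558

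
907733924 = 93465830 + 814268094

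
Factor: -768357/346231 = -1*3^2*29^(-1)*59^1*1447^1*11939^(-1)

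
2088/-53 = -39 - 21/53 ≈ -39.40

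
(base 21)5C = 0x75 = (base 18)69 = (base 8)165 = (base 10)117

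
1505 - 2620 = -1115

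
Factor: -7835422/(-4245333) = 2^1 * 3^(-1) * 7^1 * 101^(-1) * 14011^(-1) * 559673^1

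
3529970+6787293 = 10317263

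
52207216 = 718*72712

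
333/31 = 10 + 23/31 ≈ 10.74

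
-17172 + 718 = -16454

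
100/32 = 25/8 ≈ 3.13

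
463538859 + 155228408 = 618767267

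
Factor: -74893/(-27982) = 2^(-1) * 7^1 * 13^1 * 17^(-1) = 91/34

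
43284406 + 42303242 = 85587648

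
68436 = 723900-655464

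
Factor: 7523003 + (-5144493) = 2^1 * 5^1 * 237851^1 = 2378510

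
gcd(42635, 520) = 5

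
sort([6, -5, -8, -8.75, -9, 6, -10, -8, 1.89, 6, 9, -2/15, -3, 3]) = [-10, -9, -8.75, -8, -8, -5, -3, -2/15, 1.89, 3, 6, 6, 6, 9]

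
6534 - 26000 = -19466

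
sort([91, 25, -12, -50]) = [-50, -12, 25, 91]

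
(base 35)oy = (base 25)19o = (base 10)874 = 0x36a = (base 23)1f0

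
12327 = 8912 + 3415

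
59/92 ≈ 0.641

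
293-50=243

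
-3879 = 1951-5830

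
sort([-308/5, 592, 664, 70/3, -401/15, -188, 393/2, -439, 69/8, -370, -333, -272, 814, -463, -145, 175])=[-463, -439, -370, -333, -272, -188, -145, -308/5, -401/15, 69/8, 70/3, 175, 393/2, 592, 664, 814]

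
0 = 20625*0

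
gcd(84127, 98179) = 1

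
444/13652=111/3413 ≈ 0.0325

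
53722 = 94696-40974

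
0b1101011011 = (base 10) 859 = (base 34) p9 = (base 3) 1011211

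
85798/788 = 108 + 347/394 ≈ 108.88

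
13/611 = 1/47 ≈ 0.0213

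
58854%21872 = 15110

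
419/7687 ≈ 0.0545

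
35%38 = 35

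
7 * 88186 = 617302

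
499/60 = 8+19/60 ≈ 8.32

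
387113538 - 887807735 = -500694197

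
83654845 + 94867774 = 178522619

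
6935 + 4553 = 11488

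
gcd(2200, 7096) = 8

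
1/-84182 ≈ -0.0000119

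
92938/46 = 2020 + 9/23 ≈ 2020.39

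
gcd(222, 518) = 74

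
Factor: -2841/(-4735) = 3^1 * 5^(-1) = 3/5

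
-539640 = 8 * (-67455)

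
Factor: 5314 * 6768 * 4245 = 2^5 * 3^3 * 5^1 * 47^1 * 283^1 * 2657^1 = 152672070240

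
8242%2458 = 868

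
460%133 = 61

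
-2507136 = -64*39174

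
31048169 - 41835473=-10787304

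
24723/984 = 25+1/8 ≈ 25.13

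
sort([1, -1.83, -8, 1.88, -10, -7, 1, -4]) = [-10, -8, -7, -4, -1.83, 1, 1, 1.88]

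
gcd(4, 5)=1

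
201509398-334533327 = -133023929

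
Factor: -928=-1 * 2^5 * 29^1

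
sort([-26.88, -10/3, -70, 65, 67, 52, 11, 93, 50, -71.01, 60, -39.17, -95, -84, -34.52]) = [-95, -84, -71.01, -70, -39.17, -34.52, -26.88, -10/3, 11, 50, 52, 60, 65, 67, 93]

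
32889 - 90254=-57365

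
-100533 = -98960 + -1573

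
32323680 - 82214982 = -49891302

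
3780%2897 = 883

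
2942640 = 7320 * 402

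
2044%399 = 49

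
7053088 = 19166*368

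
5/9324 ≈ 0.000536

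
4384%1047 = 196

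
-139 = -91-48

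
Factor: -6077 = -1*59^1*103^1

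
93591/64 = 1462 + 23/64 ≈ 1462.36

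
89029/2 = 44514 + 1/2 = 44514.50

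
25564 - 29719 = -4155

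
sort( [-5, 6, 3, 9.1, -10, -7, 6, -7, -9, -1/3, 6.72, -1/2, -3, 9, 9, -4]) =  [-10, -9, -7, -7, -5, -4, -3, -1/2, -1/3, 3, 6, 6, 6.72, 9, 9, 9.1]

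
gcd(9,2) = 1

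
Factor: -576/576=-1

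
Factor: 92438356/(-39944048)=-1*2^(-2)*1483^1*15583^1*2496503^(-1)=-23109589/9986012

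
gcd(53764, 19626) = 2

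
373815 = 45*8307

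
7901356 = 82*96358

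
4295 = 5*859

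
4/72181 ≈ 0.0000554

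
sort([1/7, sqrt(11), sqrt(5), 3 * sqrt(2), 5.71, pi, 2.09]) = [1/7, 2.09, sqrt(5), pi, sqrt(11), 3 * sqrt(2), 5.71]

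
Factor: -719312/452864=-1*2^(-4)*11^1*29^(-1)*67^1=-737/464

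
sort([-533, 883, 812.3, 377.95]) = [-533, 377.95, 812.3, 883]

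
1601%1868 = 1601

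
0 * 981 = 0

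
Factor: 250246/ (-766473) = -1*2^1*3^ (-1)*211^1*239^ (-1)*593^1*1069^ (-1)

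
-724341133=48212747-772553880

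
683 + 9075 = 9758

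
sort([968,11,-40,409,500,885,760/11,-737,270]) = [-737,-40,11,760/11,270,409,500,885,968]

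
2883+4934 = 7817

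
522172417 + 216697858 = 738870275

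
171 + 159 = 330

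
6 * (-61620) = -369720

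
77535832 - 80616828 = -3080996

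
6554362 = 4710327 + 1844035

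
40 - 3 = 37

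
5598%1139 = 1042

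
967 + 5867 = 6834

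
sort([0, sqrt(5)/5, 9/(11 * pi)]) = [0, 9/(11 * pi), sqrt(5)/5]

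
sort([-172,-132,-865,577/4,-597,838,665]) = [-865,-597,-172,-132,577/4,665,838]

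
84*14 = 1176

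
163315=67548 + 95767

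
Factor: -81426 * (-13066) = 2^2 * 3^1 * 41^1 * 47^1 * 139^1 * 331^1 = 1063912116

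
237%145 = 92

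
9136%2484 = 1684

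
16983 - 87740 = -70757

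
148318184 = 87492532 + 60825652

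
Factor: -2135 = -1 * 5^1 * 7^1 * 61^1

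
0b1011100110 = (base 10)742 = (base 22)1bg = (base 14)3b0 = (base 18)254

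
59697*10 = 596970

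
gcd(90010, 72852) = 2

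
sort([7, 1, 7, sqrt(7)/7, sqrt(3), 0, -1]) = [-1, 0, sqrt(7)/7, 1, sqrt(3), 7, 7]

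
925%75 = 25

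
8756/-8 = -1094 - 1/2 = -1094.50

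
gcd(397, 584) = 1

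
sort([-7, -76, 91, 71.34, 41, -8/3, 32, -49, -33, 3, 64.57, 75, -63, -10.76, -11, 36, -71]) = [-76, -71, -63, -49, -33, -11, -10.76, -7, -8/3, 3, 32, 36, 41, 64.57, 71.34, 75, 91]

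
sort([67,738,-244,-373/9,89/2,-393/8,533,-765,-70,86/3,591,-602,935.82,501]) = [-765,-602,-244,-70,-393/8,-373/9,86/3,89/2,67,501,533,591,738,935.82]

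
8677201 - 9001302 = -324101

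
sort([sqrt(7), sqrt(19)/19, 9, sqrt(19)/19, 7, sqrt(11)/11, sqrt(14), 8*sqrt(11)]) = [sqrt(19)/19, sqrt(19)/19, sqrt(11)/11, sqrt(7), sqrt(14), 7, 9, 8*sqrt(11)]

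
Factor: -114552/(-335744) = 2^(-4) * 3^2 * 37^1 * 61^(-1) = 333/976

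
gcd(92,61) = 1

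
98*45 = 4410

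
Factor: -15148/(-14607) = 2^2*3^(-3)*7^1 = 28/27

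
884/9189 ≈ 0.0962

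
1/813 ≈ 0.00123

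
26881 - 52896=-26015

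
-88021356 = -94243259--6221903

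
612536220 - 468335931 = 144200289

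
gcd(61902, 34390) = 6878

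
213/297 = 71/99 ≈ 0.717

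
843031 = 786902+56129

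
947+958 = 1905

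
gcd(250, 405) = 5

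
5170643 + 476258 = 5646901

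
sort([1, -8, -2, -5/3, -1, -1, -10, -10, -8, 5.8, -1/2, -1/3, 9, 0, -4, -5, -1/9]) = [-10, -10, -8, -8, -5, -4, -2, -5/3, -1, -1, -1/2, -1/3, -1/9, 0, 1, 5.8, 9]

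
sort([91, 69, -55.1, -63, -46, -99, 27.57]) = [-99, -63, -55.1, -46, 27.57, 69, 91]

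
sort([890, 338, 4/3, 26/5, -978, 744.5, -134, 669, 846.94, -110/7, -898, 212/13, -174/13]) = [-978, -898, -134, -110/7, -174/13, 4/3, 26/5, 212/13, 338, 669, 744.5, 846.94, 890]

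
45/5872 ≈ 0.00766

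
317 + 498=815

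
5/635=1/127 ≈ 0.00787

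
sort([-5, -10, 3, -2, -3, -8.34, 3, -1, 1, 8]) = [-10, -8.34, -5, -3, -2, -1, 1, 3, 3, 8]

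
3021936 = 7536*401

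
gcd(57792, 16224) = 96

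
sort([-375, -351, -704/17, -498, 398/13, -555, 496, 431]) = [-555, -498, -375, -351, -704/17, 398/13, 431, 496]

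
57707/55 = 1049 + 12/55 ≈ 1049.22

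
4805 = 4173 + 632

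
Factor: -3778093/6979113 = -1 * 3^(-2) * 11^1 * 19^1 * 89^(-1) * 8713^(-1) * 18077^1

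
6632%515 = 452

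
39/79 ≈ 0.494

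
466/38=12 + 5/19 ≈ 12.26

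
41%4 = 1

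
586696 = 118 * 4972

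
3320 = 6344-3024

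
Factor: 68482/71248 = 2^(-3)*61^(-1)*73^(-1)*97^1*353^1 = 34241/35624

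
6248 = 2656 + 3592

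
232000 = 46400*5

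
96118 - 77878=18240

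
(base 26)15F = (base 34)O5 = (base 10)821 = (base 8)1465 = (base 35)NG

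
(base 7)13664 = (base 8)7272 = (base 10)3770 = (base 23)72l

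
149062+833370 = 982432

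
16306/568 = 28 + 201/284 ≈ 28.71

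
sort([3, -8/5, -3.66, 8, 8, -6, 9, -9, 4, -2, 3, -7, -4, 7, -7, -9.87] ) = [-9.87, -9, -7, -7, -6, -4, -3.66, -2, -8/5, 3, 3, 4, 7, 8, 8, 9] 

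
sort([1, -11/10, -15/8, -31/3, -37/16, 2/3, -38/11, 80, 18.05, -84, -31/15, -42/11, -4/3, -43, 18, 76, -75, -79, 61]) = [-84, -79, -75, -43, -31/3, -42/11, -38/11, -37/16, -31/15, -15/8, -4/3, -11/10, 2/3, 1, 18, 18.05, 61, 76, 80]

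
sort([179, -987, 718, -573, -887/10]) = [-987, -573, -887/10, 179, 718]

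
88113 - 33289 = 54824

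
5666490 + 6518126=12184616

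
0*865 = 0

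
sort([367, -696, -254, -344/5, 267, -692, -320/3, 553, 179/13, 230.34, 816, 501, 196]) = [-696, -692, -254, -320/3, -344/5, 179/13, 196, 230.34, 267, 367, 501, 553, 816]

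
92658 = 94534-1876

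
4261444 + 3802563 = 8064007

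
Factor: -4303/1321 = -1*13^1*331^1*1321^(-1)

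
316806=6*52801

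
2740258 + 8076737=10816995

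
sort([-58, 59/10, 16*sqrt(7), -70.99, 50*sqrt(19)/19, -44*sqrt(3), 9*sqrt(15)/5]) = [-44*sqrt(3), -70.99, -58, 59/10, 9*sqrt(15)/5, 50*sqrt(19)/19, 16*sqrt(7)]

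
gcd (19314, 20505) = 3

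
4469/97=46 + 7/97 ≈ 46.07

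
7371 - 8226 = -855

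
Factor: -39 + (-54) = -1*3^1*31^1 = -93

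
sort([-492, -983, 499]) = [-983, -492, 499]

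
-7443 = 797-8240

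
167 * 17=2839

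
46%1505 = 46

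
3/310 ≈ 0.00968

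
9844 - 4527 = 5317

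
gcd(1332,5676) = 12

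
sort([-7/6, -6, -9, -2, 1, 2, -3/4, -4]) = [-9, -6, -4, -2, -7/6, -3/4, 1, 2]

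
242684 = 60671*4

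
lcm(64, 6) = 192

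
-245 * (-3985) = 976325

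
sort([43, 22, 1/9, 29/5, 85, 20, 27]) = [1/9, 29/5, 20, 22, 27, 43, 85]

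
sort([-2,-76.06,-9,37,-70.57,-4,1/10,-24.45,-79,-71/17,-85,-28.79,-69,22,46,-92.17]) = [-92.17,-85,-79,-76.06,-70.57,-69,-28.79,-24.45,-9,-71/17,-4,-2,1/10,22,37,46]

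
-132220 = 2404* (-55)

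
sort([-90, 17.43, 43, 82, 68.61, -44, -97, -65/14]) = [-97, -90, -44, -65/14, 17.43, 43, 68.61, 82]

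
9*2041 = 18369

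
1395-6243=-4848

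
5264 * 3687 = 19408368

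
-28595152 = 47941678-76536830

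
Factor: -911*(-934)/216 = 2^(-2)*3^(-3)*467^1*911^1 = 425437/108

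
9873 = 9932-59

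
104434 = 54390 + 50044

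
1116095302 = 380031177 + 736064125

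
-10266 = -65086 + 54820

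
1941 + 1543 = 3484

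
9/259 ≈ 0.0347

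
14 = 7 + 7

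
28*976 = 27328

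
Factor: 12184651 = 1283^1 * 9497^1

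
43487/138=315 + 17/138 ≈ 315.12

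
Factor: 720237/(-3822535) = -1 * 3^1 * 5^(-1) * 7^1 * 17^(-1) * 34297^1 * 44971^(-1)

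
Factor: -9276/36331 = -1 * 2^2 * 3^1 * 47^(-1) = -12/47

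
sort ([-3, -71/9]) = [-71/9, -3]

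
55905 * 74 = 4136970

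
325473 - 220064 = 105409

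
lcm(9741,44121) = 750057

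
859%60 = 19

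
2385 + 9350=11735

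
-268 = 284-552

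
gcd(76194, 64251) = 9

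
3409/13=262 + 3/13 ≈ 262.23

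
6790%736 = 166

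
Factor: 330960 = 2^4*3^1*5^1*7^1*197^1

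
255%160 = 95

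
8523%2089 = 167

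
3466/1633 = 2 + 200/1633 ≈ 2.12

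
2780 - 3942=-1162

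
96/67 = 1+29/67 ≈ 1.43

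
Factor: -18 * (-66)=2^2 * 3^3 * 11^1=1188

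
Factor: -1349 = -1*19^1*71^1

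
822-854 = -32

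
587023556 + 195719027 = 782742583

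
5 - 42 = -37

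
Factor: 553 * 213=3^1 * 7^1 * 71^1 * 79^1=117789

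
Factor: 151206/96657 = 2^1*79^1*101^(-1) = 158/101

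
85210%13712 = 2938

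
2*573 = 1146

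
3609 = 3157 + 452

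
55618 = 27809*2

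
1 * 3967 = 3967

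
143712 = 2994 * 48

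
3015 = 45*67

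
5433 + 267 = 5700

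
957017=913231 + 43786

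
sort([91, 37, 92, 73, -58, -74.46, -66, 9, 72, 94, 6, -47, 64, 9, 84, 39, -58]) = [-74.46, -66, -58, -58, -47, 6, 9, 9, 37, 39, 64, 72, 73, 84, 91, 92, 94]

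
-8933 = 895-9828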